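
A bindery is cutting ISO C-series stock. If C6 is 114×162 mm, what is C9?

C7: ⌊162/2⌋ × 114 = 81 × 114 mm
C8: ⌊114/2⌋ × 81 = 57 × 81 mm
C9: ⌊81/2⌋ × 57 = 40 × 57 mm

40 × 57 mm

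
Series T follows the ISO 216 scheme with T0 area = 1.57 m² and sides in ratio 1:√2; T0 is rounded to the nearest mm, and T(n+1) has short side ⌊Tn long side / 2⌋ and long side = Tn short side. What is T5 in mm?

Let T0's short side be w mm. w · w√2 = 1.57 m² = 1,570,000 mm², so w ≈ 1053.6 mm and w√2 ≈ 1490.1 mm → T0 = 1054 × 1490 mm.
T1: ⌊1490/2⌋ × 1054 = 745 × 1054 mm
T2: ⌊1054/2⌋ × 745 = 527 × 745 mm
T3: ⌊745/2⌋ × 527 = 372 × 527 mm
T4: ⌊527/2⌋ × 372 = 263 × 372 mm
T5: ⌊372/2⌋ × 263 = 186 × 263 mm

186 × 263 mm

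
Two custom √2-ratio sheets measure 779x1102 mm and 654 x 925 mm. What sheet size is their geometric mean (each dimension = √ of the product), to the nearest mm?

Short side: √(779 · 654) = √509466 ≈ 713.8 → 714 mm
Long side: √(1102 · 925) = √1019350 ≈ 1009.6 → 1010 mm

714 × 1010 mm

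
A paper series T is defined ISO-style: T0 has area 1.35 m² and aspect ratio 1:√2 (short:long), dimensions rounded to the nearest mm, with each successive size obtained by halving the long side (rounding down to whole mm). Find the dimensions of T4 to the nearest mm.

Let T0's short side be w mm. w · w√2 = 1.35 m² = 1,350,000 mm², so w ≈ 977.0 mm and w√2 ≈ 1381.7 mm → T0 = 977 × 1382 mm.
T1: ⌊1382/2⌋ × 977 = 691 × 977 mm
T2: ⌊977/2⌋ × 691 = 488 × 691 mm
T3: ⌊691/2⌋ × 488 = 345 × 488 mm
T4: ⌊488/2⌋ × 345 = 244 × 345 mm

244 × 345 mm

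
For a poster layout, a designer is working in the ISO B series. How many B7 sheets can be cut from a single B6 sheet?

2

Each ISO step halves the sheet: 1 × B6 → 2 × B7
From B6 to B7 is 1 halving step: 2^1 = 2.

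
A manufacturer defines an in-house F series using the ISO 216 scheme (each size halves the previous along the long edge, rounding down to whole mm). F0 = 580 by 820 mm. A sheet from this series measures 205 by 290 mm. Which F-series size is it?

F3

F0: 580 × 820 mm
F1: 410 × 580 mm
F2: 290 × 410 mm
F3: 205 × 290 mm
F4: 145 × 205 mm
→ matches F3.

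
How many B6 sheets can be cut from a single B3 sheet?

8

Each ISO step halves the sheet: 1 × B3 → 2 × B4 → 4 × B5 → 8 × B6
From B3 to B6 is 3 halving steps: 2^3 = 8.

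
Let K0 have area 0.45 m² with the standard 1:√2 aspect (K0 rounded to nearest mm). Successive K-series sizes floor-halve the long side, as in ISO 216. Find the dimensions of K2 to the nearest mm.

282 × 399 mm

Let K0's short side be w mm. w · w√2 = 0.45 m² = 450,000 mm², so w ≈ 564.1 mm and w√2 ≈ 797.7 mm → K0 = 564 × 798 mm.
K1: ⌊798/2⌋ × 564 = 399 × 564 mm
K2: ⌊564/2⌋ × 399 = 282 × 399 mm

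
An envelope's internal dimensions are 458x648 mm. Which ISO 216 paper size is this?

C2 (458 × 648 mm)

Aspect ratio 648/458 ≈ 1.415 — close to the ISO √2 ≈ 1.414.
In the C-series (envelope sizes, between A and B): C2 = 458 × 648 mm.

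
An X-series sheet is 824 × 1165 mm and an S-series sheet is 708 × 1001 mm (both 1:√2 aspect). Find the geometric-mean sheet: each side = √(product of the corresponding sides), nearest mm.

764 × 1080 mm

Short side: √(824 · 708) = √583392 ≈ 763.8 → 764 mm
Long side: √(1165 · 1001) = √1166165 ≈ 1079.9 → 1080 mm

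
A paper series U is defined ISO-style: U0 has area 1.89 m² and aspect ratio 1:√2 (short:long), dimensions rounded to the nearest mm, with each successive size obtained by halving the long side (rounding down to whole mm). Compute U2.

Let U0's short side be w mm. w · w√2 = 1.89 m² = 1,890,000 mm², so w ≈ 1156.0 mm and w√2 ≈ 1634.9 mm → U0 = 1156 × 1635 mm.
U1: ⌊1635/2⌋ × 1156 = 817 × 1156 mm
U2: ⌊1156/2⌋ × 817 = 578 × 817 mm

578 × 817 mm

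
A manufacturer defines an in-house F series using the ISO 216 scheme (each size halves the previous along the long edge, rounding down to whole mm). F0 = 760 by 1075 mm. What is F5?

134 × 190 mm

F1: ⌊1075/2⌋ × 760 = 537 × 760 mm
F2: ⌊760/2⌋ × 537 = 380 × 537 mm
F3: ⌊537/2⌋ × 380 = 268 × 380 mm
F4: ⌊380/2⌋ × 268 = 190 × 268 mm
F5: ⌊268/2⌋ × 190 = 134 × 190 mm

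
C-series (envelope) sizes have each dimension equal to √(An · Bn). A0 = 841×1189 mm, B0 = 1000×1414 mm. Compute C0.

Short side: √(841 · 1000) = √841000 ≈ 917.1 → 917 mm
Long side: √(1189 · 1414) = √1681246 ≈ 1296.6 → 1297 mm

917 × 1297 mm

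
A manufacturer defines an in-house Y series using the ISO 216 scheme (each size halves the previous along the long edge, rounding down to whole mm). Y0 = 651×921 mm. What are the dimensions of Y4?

162 × 230 mm

Y1: ⌊921/2⌋ × 651 = 460 × 651 mm
Y2: ⌊651/2⌋ × 460 = 325 × 460 mm
Y3: ⌊460/2⌋ × 325 = 230 × 325 mm
Y4: ⌊325/2⌋ × 230 = 162 × 230 mm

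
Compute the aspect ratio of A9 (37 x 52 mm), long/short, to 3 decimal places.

52 / 37 = 1.405
ISO 216 targets √2 ≈ 1.414; the -0.009 deviation is from mm rounding.

1.405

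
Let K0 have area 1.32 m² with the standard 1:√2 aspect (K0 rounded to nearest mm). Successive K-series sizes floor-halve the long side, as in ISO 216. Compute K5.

170 × 241 mm

Let K0's short side be w mm. w · w√2 = 1.32 m² = 1,320,000 mm², so w ≈ 966.1 mm and w√2 ≈ 1366.3 mm → K0 = 966 × 1366 mm.
K1: ⌊1366/2⌋ × 966 = 683 × 966 mm
K2: ⌊966/2⌋ × 683 = 483 × 683 mm
K3: ⌊683/2⌋ × 483 = 341 × 483 mm
K4: ⌊483/2⌋ × 341 = 241 × 341 mm
K5: ⌊341/2⌋ × 241 = 170 × 241 mm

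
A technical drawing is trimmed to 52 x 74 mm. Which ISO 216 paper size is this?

A8 (52 × 74 mm)

Aspect ratio 74/52 ≈ 1.423 — close to the ISO √2 ≈ 1.414.
In the A-series (A0 area = 1 m²): A8 = 52 × 74 mm.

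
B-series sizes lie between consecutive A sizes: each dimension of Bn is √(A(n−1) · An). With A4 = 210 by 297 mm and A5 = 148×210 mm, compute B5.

176 × 250 mm

Short side: √(210 · 148) = √31080 ≈ 176.3 → 176 mm
Long side: √(297 · 210) = √62370 ≈ 249.7 → 250 mm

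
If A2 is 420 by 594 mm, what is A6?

105 × 148 mm

A3: ⌊594/2⌋ × 420 = 297 × 420 mm
A4: ⌊420/2⌋ × 297 = 210 × 297 mm
A5: ⌊297/2⌋ × 210 = 148 × 210 mm
A6: ⌊210/2⌋ × 148 = 105 × 148 mm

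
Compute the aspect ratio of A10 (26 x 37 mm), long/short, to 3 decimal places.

37 / 26 = 1.423
ISO 216 targets √2 ≈ 1.414; the +0.009 deviation is from mm rounding.

1.423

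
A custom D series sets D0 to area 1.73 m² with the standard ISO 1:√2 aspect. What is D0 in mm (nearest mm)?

1106 × 1564 mm

Let the short side be w mm. Then w · w√2 = 1.73 m² = 1,730,000 mm².
w² = 1,730,000/√2, so w ≈ 1106.0 mm; long side = w√2 ≈ 1564.2 mm.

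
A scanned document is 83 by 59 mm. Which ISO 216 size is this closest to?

Aspect ratio 83/59 ≈ 1.407 — close to the ISO √2 ≈ 1.414.
In the C-series (envelope sizes, between A and B): C8 = 57 × 81 mm.
Off by 4 mm total — nearest standard size.

C8 (57 × 81 mm)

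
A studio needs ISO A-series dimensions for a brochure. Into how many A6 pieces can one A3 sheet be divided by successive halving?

Each ISO step halves the sheet: 1 × A3 → 2 × A4 → 4 × A5 → 8 × A6
From A3 to A6 is 3 halving steps: 2^3 = 8.

8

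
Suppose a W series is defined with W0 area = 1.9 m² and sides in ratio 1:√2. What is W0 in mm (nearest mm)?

Let the short side be w mm. Then w · w√2 = 1.9 m² = 1,900,000 mm².
w² = 1,900,000/√2, so w ≈ 1159.1 mm; long side = w√2 ≈ 1639.2 mm.

1159 × 1639 mm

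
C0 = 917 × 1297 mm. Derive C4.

229 × 324 mm

C1: ⌊1297/2⌋ × 917 = 648 × 917 mm
C2: ⌊917/2⌋ × 648 = 458 × 648 mm
C3: ⌊648/2⌋ × 458 = 324 × 458 mm
C4: ⌊458/2⌋ × 324 = 229 × 324 mm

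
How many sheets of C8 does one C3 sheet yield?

Each ISO step halves the sheet: 1 × C3 → 2 × C4 → 4 × C5 → 8 × C6 → …
From C3 to C8 is 5 halving steps: 2^5 = 32.

32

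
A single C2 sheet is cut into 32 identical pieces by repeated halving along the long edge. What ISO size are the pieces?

C7

32 = 2^5, so 5 halving steps.
C2 → C3 → … → C7 after 5 steps.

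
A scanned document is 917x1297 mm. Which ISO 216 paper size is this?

Aspect ratio 1297/917 ≈ 1.414 — close to the ISO √2 ≈ 1.414.
In the C-series (envelope sizes, between A and B): C0 = 917 × 1297 mm.

C0 (917 × 1297 mm)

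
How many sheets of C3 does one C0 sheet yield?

Each ISO step halves the sheet: 1 × C0 → 2 × C1 → 4 × C2 → 8 × C3
From C0 to C3 is 3 halving steps: 2^3 = 8.

8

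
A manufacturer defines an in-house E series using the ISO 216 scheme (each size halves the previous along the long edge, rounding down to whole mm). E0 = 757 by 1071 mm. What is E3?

267 × 378 mm

E1: ⌊1071/2⌋ × 757 = 535 × 757 mm
E2: ⌊757/2⌋ × 535 = 378 × 535 mm
E3: ⌊535/2⌋ × 378 = 267 × 378 mm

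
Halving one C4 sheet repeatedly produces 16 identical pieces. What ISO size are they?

16 = 2^4, so 4 halving steps.
C4 → C5 → … → C8 after 4 steps.

C8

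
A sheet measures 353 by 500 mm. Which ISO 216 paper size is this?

B3 (353 × 500 mm)

Aspect ratio 500/353 ≈ 1.416 — close to the ISO √2 ≈ 1.414.
In the B-series (B0 = 1000 × 1414 mm): B3 = 353 × 500 mm.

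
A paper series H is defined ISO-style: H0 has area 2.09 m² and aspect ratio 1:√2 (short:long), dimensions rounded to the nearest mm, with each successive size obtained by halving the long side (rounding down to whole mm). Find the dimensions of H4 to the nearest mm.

304 × 429 mm

Let H0's short side be w mm. w · w√2 = 2.09 m² = 2,090,000 mm², so w ≈ 1215.7 mm and w√2 ≈ 1719.2 mm → H0 = 1216 × 1719 mm.
H1: ⌊1719/2⌋ × 1216 = 859 × 1216 mm
H2: ⌊1216/2⌋ × 859 = 608 × 859 mm
H3: ⌊859/2⌋ × 608 = 429 × 608 mm
H4: ⌊608/2⌋ × 429 = 304 × 429 mm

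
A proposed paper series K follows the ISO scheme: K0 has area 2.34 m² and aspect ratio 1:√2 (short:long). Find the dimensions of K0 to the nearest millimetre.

1286 × 1819 mm

Let the short side be w mm. Then w · w√2 = 2.34 m² = 2,340,000 mm².
w² = 2,340,000/√2, so w ≈ 1286.3 mm; long side = w√2 ≈ 1819.1 mm.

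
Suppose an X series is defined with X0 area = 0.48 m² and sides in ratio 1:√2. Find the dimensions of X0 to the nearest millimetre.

Let the short side be w mm. Then w · w√2 = 0.48 m² = 480,000 mm².
w² = 480,000/√2, so w ≈ 582.6 mm; long side = w√2 ≈ 823.9 mm.

583 × 824 mm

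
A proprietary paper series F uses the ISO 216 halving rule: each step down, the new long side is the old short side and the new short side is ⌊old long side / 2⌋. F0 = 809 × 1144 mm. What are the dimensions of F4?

202 × 286 mm

F1: ⌊1144/2⌋ × 809 = 572 × 809 mm
F2: ⌊809/2⌋ × 572 = 404 × 572 mm
F3: ⌊572/2⌋ × 404 = 286 × 404 mm
F4: ⌊404/2⌋ × 286 = 202 × 286 mm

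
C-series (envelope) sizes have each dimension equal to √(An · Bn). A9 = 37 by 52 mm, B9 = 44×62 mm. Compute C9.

40 × 57 mm

Short side: √(37 · 44) = √1628 ≈ 40.3 → 40 mm
Long side: √(52 · 62) = √3224 ≈ 56.8 → 57 mm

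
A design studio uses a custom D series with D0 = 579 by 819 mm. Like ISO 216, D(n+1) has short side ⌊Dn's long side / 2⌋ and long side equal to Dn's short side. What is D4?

144 × 204 mm

D1: ⌊819/2⌋ × 579 = 409 × 579 mm
D2: ⌊579/2⌋ × 409 = 289 × 409 mm
D3: ⌊409/2⌋ × 289 = 204 × 289 mm
D4: ⌊289/2⌋ × 204 = 144 × 204 mm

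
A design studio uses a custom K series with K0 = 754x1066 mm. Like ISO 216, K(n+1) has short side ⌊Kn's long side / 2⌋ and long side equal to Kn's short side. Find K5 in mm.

133 × 188 mm

K1: ⌊1066/2⌋ × 754 = 533 × 754 mm
K2: ⌊754/2⌋ × 533 = 377 × 533 mm
K3: ⌊533/2⌋ × 377 = 266 × 377 mm
K4: ⌊377/2⌋ × 266 = 188 × 266 mm
K5: ⌊266/2⌋ × 188 = 133 × 188 mm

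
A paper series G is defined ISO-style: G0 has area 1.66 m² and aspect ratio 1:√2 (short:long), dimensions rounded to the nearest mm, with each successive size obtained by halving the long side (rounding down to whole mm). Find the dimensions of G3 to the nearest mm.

383 × 541 mm

Let G0's short side be w mm. w · w√2 = 1.66 m² = 1,660,000 mm², so w ≈ 1083.4 mm and w√2 ≈ 1532.2 mm → G0 = 1083 × 1532 mm.
G1: ⌊1532/2⌋ × 1083 = 766 × 1083 mm
G2: ⌊1083/2⌋ × 766 = 541 × 766 mm
G3: ⌊766/2⌋ × 541 = 383 × 541 mm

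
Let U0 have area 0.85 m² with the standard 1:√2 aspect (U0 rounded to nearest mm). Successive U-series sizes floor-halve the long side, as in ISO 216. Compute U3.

Let U0's short side be w mm. w · w√2 = 0.85 m² = 850,000 mm², so w ≈ 775.3 mm and w√2 ≈ 1096.4 mm → U0 = 775 × 1096 mm.
U1: ⌊1096/2⌋ × 775 = 548 × 775 mm
U2: ⌊775/2⌋ × 548 = 387 × 548 mm
U3: ⌊548/2⌋ × 387 = 274 × 387 mm

274 × 387 mm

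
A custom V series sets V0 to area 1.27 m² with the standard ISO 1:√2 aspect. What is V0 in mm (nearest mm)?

948 × 1340 mm

Let the short side be w mm. Then w · w√2 = 1.27 m² = 1,270,000 mm².
w² = 1,270,000/√2, so w ≈ 947.6 mm; long side = w√2 ≈ 1340.2 mm.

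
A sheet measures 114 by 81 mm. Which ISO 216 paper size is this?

C7 (81 × 114 mm)

Aspect ratio 114/81 ≈ 1.407 — close to the ISO √2 ≈ 1.414.
In the C-series (envelope sizes, between A and B): C7 = 81 × 114 mm.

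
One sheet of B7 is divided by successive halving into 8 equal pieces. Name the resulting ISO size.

8 = 2^3, so 3 halving steps.
B7 → B8 → … → B10 after 3 steps.

B10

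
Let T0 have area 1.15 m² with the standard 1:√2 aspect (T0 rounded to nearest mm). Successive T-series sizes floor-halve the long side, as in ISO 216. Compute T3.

318 × 451 mm

Let T0's short side be w mm. w · w√2 = 1.15 m² = 1,150,000 mm², so w ≈ 901.8 mm and w√2 ≈ 1275.3 mm → T0 = 902 × 1275 mm.
T1: ⌊1275/2⌋ × 902 = 637 × 902 mm
T2: ⌊902/2⌋ × 637 = 451 × 637 mm
T3: ⌊637/2⌋ × 451 = 318 × 451 mm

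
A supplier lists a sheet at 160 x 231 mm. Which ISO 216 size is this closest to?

C5 (162 × 229 mm)

Aspect ratio 231/160 ≈ 1.444 (ISO target is √2 ≈ 1.414).
In the C-series (envelope sizes, between A and B): C5 = 162 × 229 mm.
Off by 4 mm total — nearest standard size.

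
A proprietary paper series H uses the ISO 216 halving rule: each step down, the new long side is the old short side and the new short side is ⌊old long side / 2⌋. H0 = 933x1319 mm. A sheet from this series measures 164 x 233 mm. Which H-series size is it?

H5

H0: 933 × 1319 mm
H1: 659 × 933 mm
H2: 466 × 659 mm
H3: 329 × 466 mm
H4: 233 × 329 mm
H5: 164 × 233 mm
H6: 116 × 164 mm
→ matches H5.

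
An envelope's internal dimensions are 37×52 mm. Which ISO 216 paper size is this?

A9 (37 × 52 mm)

Aspect ratio 52/37 ≈ 1.405 — close to the ISO √2 ≈ 1.414.
In the A-series (A0 area = 1 m²): A9 = 37 × 52 mm.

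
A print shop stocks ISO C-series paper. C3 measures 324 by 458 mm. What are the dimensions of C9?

40 × 57 mm

C4: ⌊458/2⌋ × 324 = 229 × 324 mm
C5: ⌊324/2⌋ × 229 = 162 × 229 mm
C6: ⌊229/2⌋ × 162 = 114 × 162 mm
C7: ⌊162/2⌋ × 114 = 81 × 114 mm
C8: ⌊114/2⌋ × 81 = 57 × 81 mm
C9: ⌊81/2⌋ × 57 = 40 × 57 mm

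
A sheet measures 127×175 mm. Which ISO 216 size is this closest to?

Aspect ratio 175/127 ≈ 1.378 (ISO target is √2 ≈ 1.414).
In the B-series (B0 = 1000 × 1414 mm): B6 = 125 × 176 mm.
Off by 3 mm total — nearest standard size.

B6 (125 × 176 mm)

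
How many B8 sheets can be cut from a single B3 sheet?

Each ISO step halves the sheet: 1 × B3 → 2 × B4 → 4 × B5 → 8 × B6 → …
From B3 to B8 is 5 halving steps: 2^5 = 32.

32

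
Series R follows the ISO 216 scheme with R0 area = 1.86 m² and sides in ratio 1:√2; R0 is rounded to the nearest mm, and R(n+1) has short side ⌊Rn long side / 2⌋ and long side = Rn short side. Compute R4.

286 × 405 mm

Let R0's short side be w mm. w · w√2 = 1.86 m² = 1,860,000 mm², so w ≈ 1146.8 mm and w√2 ≈ 1621.9 mm → R0 = 1147 × 1622 mm.
R1: ⌊1622/2⌋ × 1147 = 811 × 1147 mm
R2: ⌊1147/2⌋ × 811 = 573 × 811 mm
R3: ⌊811/2⌋ × 573 = 405 × 573 mm
R4: ⌊573/2⌋ × 405 = 286 × 405 mm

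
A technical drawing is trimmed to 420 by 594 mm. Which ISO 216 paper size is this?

Aspect ratio 594/420 ≈ 1.414 — close to the ISO √2 ≈ 1.414.
In the A-series (A0 area = 1 m²): A2 = 420 × 594 mm.

A2 (420 × 594 mm)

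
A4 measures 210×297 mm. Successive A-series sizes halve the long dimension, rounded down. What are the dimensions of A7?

74 × 105 mm

A5: ⌊297/2⌋ × 210 = 148 × 210 mm
A6: ⌊210/2⌋ × 148 = 105 × 148 mm
A7: ⌊148/2⌋ × 105 = 74 × 105 mm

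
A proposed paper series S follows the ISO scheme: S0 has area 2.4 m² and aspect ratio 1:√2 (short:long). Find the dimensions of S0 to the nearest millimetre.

Let the short side be w mm. Then w · w√2 = 2.4 m² = 2,400,000 mm².
w² = 2,400,000/√2, so w ≈ 1302.7 mm; long side = w√2 ≈ 1842.3 mm.

1303 × 1842 mm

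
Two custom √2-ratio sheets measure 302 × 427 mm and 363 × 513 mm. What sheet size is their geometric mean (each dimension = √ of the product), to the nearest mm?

331 × 468 mm

Short side: √(302 · 363) = √109626 ≈ 331.1 → 331 mm
Long side: √(427 · 513) = √219051 ≈ 468.0 → 468 mm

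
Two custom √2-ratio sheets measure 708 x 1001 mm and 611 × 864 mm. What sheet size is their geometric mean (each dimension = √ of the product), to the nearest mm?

Short side: √(708 · 611) = √432588 ≈ 657.7 → 658 mm
Long side: √(1001 · 864) = √864864 ≈ 930.0 → 930 mm

658 × 930 mm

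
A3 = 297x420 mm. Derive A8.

52 × 74 mm

A4: ⌊420/2⌋ × 297 = 210 × 297 mm
A5: ⌊297/2⌋ × 210 = 148 × 210 mm
A6: ⌊210/2⌋ × 148 = 105 × 148 mm
A7: ⌊148/2⌋ × 105 = 74 × 105 mm
A8: ⌊105/2⌋ × 74 = 52 × 74 mm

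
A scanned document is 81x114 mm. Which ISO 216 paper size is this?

C7 (81 × 114 mm)

Aspect ratio 114/81 ≈ 1.407 — close to the ISO √2 ≈ 1.414.
In the C-series (envelope sizes, between A and B): C7 = 81 × 114 mm.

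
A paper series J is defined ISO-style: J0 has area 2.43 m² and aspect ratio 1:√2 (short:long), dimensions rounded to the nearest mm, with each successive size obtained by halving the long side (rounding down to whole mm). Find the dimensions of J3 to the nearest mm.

463 × 655 mm

Let J0's short side be w mm. w · w√2 = 2.43 m² = 2,430,000 mm², so w ≈ 1310.8 mm and w√2 ≈ 1853.8 mm → J0 = 1311 × 1854 mm.
J1: ⌊1854/2⌋ × 1311 = 927 × 1311 mm
J2: ⌊1311/2⌋ × 927 = 655 × 927 mm
J3: ⌊927/2⌋ × 655 = 463 × 655 mm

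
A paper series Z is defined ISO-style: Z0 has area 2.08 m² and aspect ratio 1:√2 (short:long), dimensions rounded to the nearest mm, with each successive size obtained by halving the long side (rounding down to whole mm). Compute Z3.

428 × 606 mm

Let Z0's short side be w mm. w · w√2 = 2.08 m² = 2,080,000 mm², so w ≈ 1212.8 mm and w√2 ≈ 1715.1 mm → Z0 = 1213 × 1715 mm.
Z1: ⌊1715/2⌋ × 1213 = 857 × 1213 mm
Z2: ⌊1213/2⌋ × 857 = 606 × 857 mm
Z3: ⌊857/2⌋ × 606 = 428 × 606 mm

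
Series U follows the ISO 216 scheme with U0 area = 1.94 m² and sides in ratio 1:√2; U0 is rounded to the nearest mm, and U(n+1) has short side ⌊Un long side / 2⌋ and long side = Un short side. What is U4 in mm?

Let U0's short side be w mm. w · w√2 = 1.94 m² = 1,940,000 mm², so w ≈ 1171.2 mm and w√2 ≈ 1656.4 mm → U0 = 1171 × 1656 mm.
U1: ⌊1656/2⌋ × 1171 = 828 × 1171 mm
U2: ⌊1171/2⌋ × 828 = 585 × 828 mm
U3: ⌊828/2⌋ × 585 = 414 × 585 mm
U4: ⌊585/2⌋ × 414 = 292 × 414 mm

292 × 414 mm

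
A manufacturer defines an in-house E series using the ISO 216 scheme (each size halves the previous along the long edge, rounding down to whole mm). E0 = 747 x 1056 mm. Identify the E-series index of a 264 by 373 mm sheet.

E3

E0: 747 × 1056 mm
E1: 528 × 747 mm
E2: 373 × 528 mm
E3: 264 × 373 mm
E4: 186 × 264 mm
→ matches E3.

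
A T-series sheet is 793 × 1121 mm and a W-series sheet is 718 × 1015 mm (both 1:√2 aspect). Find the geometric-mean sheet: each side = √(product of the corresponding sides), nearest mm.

755 × 1067 mm

Short side: √(793 · 718) = √569374 ≈ 754.6 → 755 mm
Long side: √(1121 · 1015) = √1137815 ≈ 1066.7 → 1067 mm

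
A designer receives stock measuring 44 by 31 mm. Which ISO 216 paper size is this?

Aspect ratio 44/31 ≈ 1.419 — close to the ISO √2 ≈ 1.414.
In the B-series (B0 = 1000 × 1414 mm): B10 = 31 × 44 mm.

B10 (31 × 44 mm)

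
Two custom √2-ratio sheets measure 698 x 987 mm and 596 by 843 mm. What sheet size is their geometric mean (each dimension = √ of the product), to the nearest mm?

Short side: √(698 · 596) = √416008 ≈ 645.0 → 645 mm
Long side: √(987 · 843) = √832041 ≈ 912.2 → 912 mm

645 × 912 mm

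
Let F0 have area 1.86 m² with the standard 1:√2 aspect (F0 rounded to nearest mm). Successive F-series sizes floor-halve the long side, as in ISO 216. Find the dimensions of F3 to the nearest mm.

405 × 573 mm

Let F0's short side be w mm. w · w√2 = 1.86 m² = 1,860,000 mm², so w ≈ 1146.8 mm and w√2 ≈ 1621.9 mm → F0 = 1147 × 1622 mm.
F1: ⌊1622/2⌋ × 1147 = 811 × 1147 mm
F2: ⌊1147/2⌋ × 811 = 573 × 811 mm
F3: ⌊811/2⌋ × 573 = 405 × 573 mm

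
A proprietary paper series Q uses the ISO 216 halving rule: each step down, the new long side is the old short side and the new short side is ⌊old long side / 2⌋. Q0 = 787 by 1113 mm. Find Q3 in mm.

278 × 393 mm

Q1: ⌊1113/2⌋ × 787 = 556 × 787 mm
Q2: ⌊787/2⌋ × 556 = 393 × 556 mm
Q3: ⌊556/2⌋ × 393 = 278 × 393 mm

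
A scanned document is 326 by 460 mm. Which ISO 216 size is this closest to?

C3 (324 × 458 mm)

Aspect ratio 460/326 ≈ 1.411 — close to the ISO √2 ≈ 1.414.
In the C-series (envelope sizes, between A and B): C3 = 324 × 458 mm.
Off by 4 mm total — nearest standard size.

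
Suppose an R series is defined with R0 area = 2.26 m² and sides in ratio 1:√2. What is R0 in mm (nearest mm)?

Let the short side be w mm. Then w · w√2 = 2.26 m² = 2,260,000 mm².
w² = 2,260,000/√2, so w ≈ 1264.1 mm; long side = w√2 ≈ 1787.8 mm.

1264 × 1788 mm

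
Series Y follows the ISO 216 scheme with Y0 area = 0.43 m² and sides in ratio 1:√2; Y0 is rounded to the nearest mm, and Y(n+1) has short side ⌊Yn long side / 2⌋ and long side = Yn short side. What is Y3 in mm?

Let Y0's short side be w mm. w · w√2 = 0.43 m² = 430,000 mm², so w ≈ 551.4 mm and w√2 ≈ 779.8 mm → Y0 = 551 × 780 mm.
Y1: ⌊780/2⌋ × 551 = 390 × 551 mm
Y2: ⌊551/2⌋ × 390 = 275 × 390 mm
Y3: ⌊390/2⌋ × 275 = 195 × 275 mm

195 × 275 mm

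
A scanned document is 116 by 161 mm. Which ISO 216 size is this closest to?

Aspect ratio 161/116 ≈ 1.388 (ISO target is √2 ≈ 1.414).
In the C-series (envelope sizes, between A and B): C6 = 114 × 162 mm.
Off by 3 mm total — nearest standard size.

C6 (114 × 162 mm)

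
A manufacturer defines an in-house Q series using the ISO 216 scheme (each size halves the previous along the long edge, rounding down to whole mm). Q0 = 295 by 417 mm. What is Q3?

Q1: ⌊417/2⌋ × 295 = 208 × 295 mm
Q2: ⌊295/2⌋ × 208 = 147 × 208 mm
Q3: ⌊208/2⌋ × 147 = 104 × 147 mm

104 × 147 mm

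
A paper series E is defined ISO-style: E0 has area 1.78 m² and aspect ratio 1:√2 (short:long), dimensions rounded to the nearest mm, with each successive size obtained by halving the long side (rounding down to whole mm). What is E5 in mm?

198 × 280 mm

Let E0's short side be w mm. w · w√2 = 1.78 m² = 1,780,000 mm², so w ≈ 1121.9 mm and w√2 ≈ 1586.6 mm → E0 = 1122 × 1587 mm.
E1: ⌊1587/2⌋ × 1122 = 793 × 1122 mm
E2: ⌊1122/2⌋ × 793 = 561 × 793 mm
E3: ⌊793/2⌋ × 561 = 396 × 561 mm
E4: ⌊561/2⌋ × 396 = 280 × 396 mm
E5: ⌊396/2⌋ × 280 = 198 × 280 mm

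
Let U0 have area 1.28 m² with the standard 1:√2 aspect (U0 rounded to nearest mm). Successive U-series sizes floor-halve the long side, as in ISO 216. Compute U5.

168 × 237 mm

Let U0's short side be w mm. w · w√2 = 1.28 m² = 1,280,000 mm², so w ≈ 951.4 mm and w√2 ≈ 1345.4 mm → U0 = 951 × 1345 mm.
U1: ⌊1345/2⌋ × 951 = 672 × 951 mm
U2: ⌊951/2⌋ × 672 = 475 × 672 mm
U3: ⌊672/2⌋ × 475 = 336 × 475 mm
U4: ⌊475/2⌋ × 336 = 237 × 336 mm
U5: ⌊336/2⌋ × 237 = 168 × 237 mm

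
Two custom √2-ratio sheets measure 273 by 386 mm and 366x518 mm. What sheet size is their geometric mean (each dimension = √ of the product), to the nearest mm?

Short side: √(273 · 366) = √99918 ≈ 316.1 → 316 mm
Long side: √(386 · 518) = √199948 ≈ 447.2 → 447 mm

316 × 447 mm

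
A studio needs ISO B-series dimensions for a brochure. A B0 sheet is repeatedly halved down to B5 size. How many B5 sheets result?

Each ISO step halves the sheet: 1 × B0 → 2 × B1 → 4 × B2 → 8 × B3 → …
From B0 to B5 is 5 halving steps: 2^5 = 32.

32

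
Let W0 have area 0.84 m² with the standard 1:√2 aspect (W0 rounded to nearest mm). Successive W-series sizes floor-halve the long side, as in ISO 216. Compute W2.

Let W0's short side be w mm. w · w√2 = 0.84 m² = 840,000 mm², so w ≈ 770.7 mm and w√2 ≈ 1089.9 mm → W0 = 771 × 1090 mm.
W1: ⌊1090/2⌋ × 771 = 545 × 771 mm
W2: ⌊771/2⌋ × 545 = 385 × 545 mm

385 × 545 mm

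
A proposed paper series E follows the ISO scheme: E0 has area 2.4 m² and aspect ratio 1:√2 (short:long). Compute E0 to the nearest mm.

1303 × 1842 mm

Let the short side be w mm. Then w · w√2 = 2.4 m² = 2,400,000 mm².
w² = 2,400,000/√2, so w ≈ 1302.7 mm; long side = w√2 ≈ 1842.3 mm.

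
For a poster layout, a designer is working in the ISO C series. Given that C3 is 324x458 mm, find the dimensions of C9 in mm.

40 × 57 mm

C4: ⌊458/2⌋ × 324 = 229 × 324 mm
C5: ⌊324/2⌋ × 229 = 162 × 229 mm
C6: ⌊229/2⌋ × 162 = 114 × 162 mm
C7: ⌊162/2⌋ × 114 = 81 × 114 mm
C8: ⌊114/2⌋ × 81 = 57 × 81 mm
C9: ⌊81/2⌋ × 57 = 40 × 57 mm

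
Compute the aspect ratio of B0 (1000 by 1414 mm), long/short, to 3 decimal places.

1.414

1414 / 1000 = 1.414
Matches √2 ≈ 1.414 — the ISO 216 defining ratio.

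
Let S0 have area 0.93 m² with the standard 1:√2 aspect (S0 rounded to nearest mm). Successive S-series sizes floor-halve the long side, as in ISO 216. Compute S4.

202 × 286 mm

Let S0's short side be w mm. w · w√2 = 0.93 m² = 930,000 mm², so w ≈ 810.9 mm and w√2 ≈ 1146.8 mm → S0 = 811 × 1147 mm.
S1: ⌊1147/2⌋ × 811 = 573 × 811 mm
S2: ⌊811/2⌋ × 573 = 405 × 573 mm
S3: ⌊573/2⌋ × 405 = 286 × 405 mm
S4: ⌊405/2⌋ × 286 = 202 × 286 mm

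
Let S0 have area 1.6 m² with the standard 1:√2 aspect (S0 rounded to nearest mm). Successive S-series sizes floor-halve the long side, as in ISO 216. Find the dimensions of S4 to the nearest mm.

Let S0's short side be w mm. w · w√2 = 1.6 m² = 1,600,000 mm², so w ≈ 1063.7 mm and w√2 ≈ 1504.2 mm → S0 = 1064 × 1504 mm.
S1: ⌊1504/2⌋ × 1064 = 752 × 1064 mm
S2: ⌊1064/2⌋ × 752 = 532 × 752 mm
S3: ⌊752/2⌋ × 532 = 376 × 532 mm
S4: ⌊532/2⌋ × 376 = 266 × 376 mm

266 × 376 mm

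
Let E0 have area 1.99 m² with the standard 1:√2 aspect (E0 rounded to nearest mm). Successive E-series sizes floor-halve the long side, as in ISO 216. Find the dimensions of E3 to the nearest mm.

419 × 593 mm

Let E0's short side be w mm. w · w√2 = 1.99 m² = 1,990,000 mm², so w ≈ 1186.2 mm and w√2 ≈ 1677.6 mm → E0 = 1186 × 1678 mm.
E1: ⌊1678/2⌋ × 1186 = 839 × 1186 mm
E2: ⌊1186/2⌋ × 839 = 593 × 839 mm
E3: ⌊839/2⌋ × 593 = 419 × 593 mm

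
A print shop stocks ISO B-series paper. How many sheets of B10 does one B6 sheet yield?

B6 = 125 × 176 mm; B10 = 31 × 44 mm.
Each halving step doubles the count; 4 steps from B6 to B10.
2^4 = 16.

16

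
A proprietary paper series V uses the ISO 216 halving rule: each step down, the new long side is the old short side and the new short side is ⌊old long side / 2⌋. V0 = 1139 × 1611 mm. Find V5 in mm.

201 × 284 mm

V1: ⌊1611/2⌋ × 1139 = 805 × 1139 mm
V2: ⌊1139/2⌋ × 805 = 569 × 805 mm
V3: ⌊805/2⌋ × 569 = 402 × 569 mm
V4: ⌊569/2⌋ × 402 = 284 × 402 mm
V5: ⌊402/2⌋ × 284 = 201 × 284 mm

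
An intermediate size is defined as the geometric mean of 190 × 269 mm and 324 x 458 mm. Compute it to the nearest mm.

248 × 351 mm

Short side: √(190 · 324) = √61560 ≈ 248.1 → 248 mm
Long side: √(269 · 458) = √123202 ≈ 351.0 → 351 mm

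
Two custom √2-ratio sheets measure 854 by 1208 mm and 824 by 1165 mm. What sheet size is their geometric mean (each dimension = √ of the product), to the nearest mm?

Short side: √(854 · 824) = √703696 ≈ 838.9 → 839 mm
Long side: √(1208 · 1165) = √1407320 ≈ 1186.3 → 1186 mm

839 × 1186 mm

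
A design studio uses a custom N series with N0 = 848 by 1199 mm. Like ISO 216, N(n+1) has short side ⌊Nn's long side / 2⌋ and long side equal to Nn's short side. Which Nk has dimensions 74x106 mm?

N7

N0: 848 × 1199 mm
N1: 599 × 848 mm
N2: 424 × 599 mm
N3: 299 × 424 mm
N4: 212 × 299 mm
N5: 149 × 212 mm
N6: 106 × 149 mm
N7: 74 × 106 mm
N8: 53 × 74 mm
→ matches N7.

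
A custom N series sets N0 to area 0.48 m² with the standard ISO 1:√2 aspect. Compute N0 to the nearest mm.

Let the short side be w mm. Then w · w√2 = 0.48 m² = 480,000 mm².
w² = 480,000/√2, so w ≈ 582.6 mm; long side = w√2 ≈ 823.9 mm.

583 × 824 mm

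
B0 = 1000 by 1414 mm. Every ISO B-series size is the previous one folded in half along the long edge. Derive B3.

B1: ⌊1414/2⌋ × 1000 = 707 × 1000 mm
B2: ⌊1000/2⌋ × 707 = 500 × 707 mm
B3: ⌊707/2⌋ × 500 = 353 × 500 mm

353 × 500 mm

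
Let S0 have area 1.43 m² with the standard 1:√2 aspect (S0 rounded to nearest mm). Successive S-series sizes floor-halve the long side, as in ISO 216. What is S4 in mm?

251 × 355 mm

Let S0's short side be w mm. w · w√2 = 1.43 m² = 1,430,000 mm², so w ≈ 1005.6 mm and w√2 ≈ 1422.1 mm → S0 = 1006 × 1422 mm.
S1: ⌊1422/2⌋ × 1006 = 711 × 1006 mm
S2: ⌊1006/2⌋ × 711 = 503 × 711 mm
S3: ⌊711/2⌋ × 503 = 355 × 503 mm
S4: ⌊503/2⌋ × 355 = 251 × 355 mm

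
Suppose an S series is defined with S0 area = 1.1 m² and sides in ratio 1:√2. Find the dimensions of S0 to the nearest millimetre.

882 × 1247 mm

Let the short side be w mm. Then w · w√2 = 1.1 m² = 1,100,000 mm².
w² = 1,100,000/√2, so w ≈ 881.9 mm; long side = w√2 ≈ 1247.3 mm.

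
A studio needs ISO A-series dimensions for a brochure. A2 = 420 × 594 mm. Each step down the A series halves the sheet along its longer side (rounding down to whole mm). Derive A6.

A3: ⌊594/2⌋ × 420 = 297 × 420 mm
A4: ⌊420/2⌋ × 297 = 210 × 297 mm
A5: ⌊297/2⌋ × 210 = 148 × 210 mm
A6: ⌊210/2⌋ × 148 = 105 × 148 mm

105 × 148 mm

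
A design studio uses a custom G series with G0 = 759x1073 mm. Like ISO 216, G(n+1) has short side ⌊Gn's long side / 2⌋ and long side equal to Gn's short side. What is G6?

94 × 134 mm

G1 = 536 × 759 mm (from G0 by 1 halving).
G2: ⌊759/2⌋ × 536 = 379 × 536 mm
G3: ⌊536/2⌋ × 379 = 268 × 379 mm
G4: ⌊379/2⌋ × 268 = 189 × 268 mm
G5: ⌊268/2⌋ × 189 = 134 × 189 mm
G6: ⌊189/2⌋ × 134 = 94 × 134 mm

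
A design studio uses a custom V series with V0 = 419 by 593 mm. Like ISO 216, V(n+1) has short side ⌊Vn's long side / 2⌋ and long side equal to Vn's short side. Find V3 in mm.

148 × 209 mm

V1: ⌊593/2⌋ × 419 = 296 × 419 mm
V2: ⌊419/2⌋ × 296 = 209 × 296 mm
V3: ⌊296/2⌋ × 209 = 148 × 209 mm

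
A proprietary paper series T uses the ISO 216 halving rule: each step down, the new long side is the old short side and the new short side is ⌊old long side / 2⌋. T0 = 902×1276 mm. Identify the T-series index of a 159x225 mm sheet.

T5

T0: 902 × 1276 mm
T1: 638 × 902 mm
T2: 451 × 638 mm
T3: 319 × 451 mm
T4: 225 × 319 mm
T5: 159 × 225 mm
T6: 112 × 159 mm
→ matches T5.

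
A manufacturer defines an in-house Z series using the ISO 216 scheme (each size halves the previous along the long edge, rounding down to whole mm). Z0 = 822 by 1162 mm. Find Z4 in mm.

Z1: ⌊1162/2⌋ × 822 = 581 × 822 mm
Z2: ⌊822/2⌋ × 581 = 411 × 581 mm
Z3: ⌊581/2⌋ × 411 = 290 × 411 mm
Z4: ⌊411/2⌋ × 290 = 205 × 290 mm

205 × 290 mm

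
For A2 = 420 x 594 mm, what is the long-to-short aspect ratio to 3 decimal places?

1.414

594 / 420 = 1.414
Matches √2 ≈ 1.414 — the ISO 216 defining ratio.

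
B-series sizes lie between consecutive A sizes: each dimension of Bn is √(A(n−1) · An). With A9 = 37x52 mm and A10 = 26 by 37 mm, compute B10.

Short side: √(37 · 26) = √962 ≈ 31.0 → 31 mm
Long side: √(52 · 37) = √1924 ≈ 43.9 → 44 mm

31 × 44 mm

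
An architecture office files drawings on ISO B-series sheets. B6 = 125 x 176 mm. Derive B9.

44 × 62 mm

B7: ⌊176/2⌋ × 125 = 88 × 125 mm
B8: ⌊125/2⌋ × 88 = 62 × 88 mm
B9: ⌊88/2⌋ × 62 = 44 × 62 mm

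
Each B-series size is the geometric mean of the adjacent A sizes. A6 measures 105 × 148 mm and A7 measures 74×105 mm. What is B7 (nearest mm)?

Short side: √(105 · 74) = √7770 ≈ 88.1 → 88 mm
Long side: √(148 · 105) = √15540 ≈ 124.7 → 125 mm

88 × 125 mm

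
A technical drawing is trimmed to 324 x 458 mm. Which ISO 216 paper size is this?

Aspect ratio 458/324 ≈ 1.414 — close to the ISO √2 ≈ 1.414.
In the C-series (envelope sizes, between A and B): C3 = 324 × 458 mm.

C3 (324 × 458 mm)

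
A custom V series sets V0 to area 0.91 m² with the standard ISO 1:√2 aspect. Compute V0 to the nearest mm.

Let the short side be w mm. Then w · w√2 = 0.91 m² = 910,000 mm².
w² = 910,000/√2, so w ≈ 802.2 mm; long side = w√2 ≈ 1134.4 mm.

802 × 1134 mm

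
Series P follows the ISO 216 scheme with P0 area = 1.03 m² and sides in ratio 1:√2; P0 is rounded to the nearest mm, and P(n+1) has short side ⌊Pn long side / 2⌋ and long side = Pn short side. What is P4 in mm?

Let P0's short side be w mm. w · w√2 = 1.03 m² = 1,030,000 mm², so w ≈ 853.4 mm and w√2 ≈ 1206.9 mm → P0 = 853 × 1207 mm.
P1: ⌊1207/2⌋ × 853 = 603 × 853 mm
P2: ⌊853/2⌋ × 603 = 426 × 603 mm
P3: ⌊603/2⌋ × 426 = 301 × 426 mm
P4: ⌊426/2⌋ × 301 = 213 × 301 mm

213 × 301 mm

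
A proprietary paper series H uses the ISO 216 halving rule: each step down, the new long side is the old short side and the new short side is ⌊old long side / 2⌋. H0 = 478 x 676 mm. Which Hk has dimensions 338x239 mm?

H2

H0: 478 × 676 mm
H1: 338 × 478 mm
H2: 239 × 338 mm
H3: 169 × 239 mm
→ matches H2.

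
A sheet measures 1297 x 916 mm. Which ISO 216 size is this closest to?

C0 (917 × 1297 mm)

Aspect ratio 1297/916 ≈ 1.416 — close to the ISO √2 ≈ 1.414.
In the C-series (envelope sizes, between A and B): C0 = 917 × 1297 mm.
Off by 1 mm total — nearest standard size.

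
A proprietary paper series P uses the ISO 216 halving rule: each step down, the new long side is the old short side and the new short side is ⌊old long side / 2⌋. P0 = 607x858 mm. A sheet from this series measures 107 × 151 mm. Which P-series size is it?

P0: 607 × 858 mm
P1: 429 × 607 mm
P2: 303 × 429 mm
P3: 214 × 303 mm
P4: 151 × 214 mm
P5: 107 × 151 mm
P6: 75 × 107 mm
→ matches P5.

P5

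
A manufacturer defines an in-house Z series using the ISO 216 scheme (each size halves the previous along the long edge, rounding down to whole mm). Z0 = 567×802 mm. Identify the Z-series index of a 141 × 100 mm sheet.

Z0: 567 × 802 mm
Z1: 401 × 567 mm
Z2: 283 × 401 mm
Z3: 200 × 283 mm
Z4: 141 × 200 mm
Z5: 100 × 141 mm
Z6: 70 × 100 mm
→ matches Z5.

Z5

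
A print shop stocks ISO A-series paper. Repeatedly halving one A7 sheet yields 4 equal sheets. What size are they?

4 = 2^2, so 2 halving steps.
A7 → A8 → … → A9 after 2 steps.

A9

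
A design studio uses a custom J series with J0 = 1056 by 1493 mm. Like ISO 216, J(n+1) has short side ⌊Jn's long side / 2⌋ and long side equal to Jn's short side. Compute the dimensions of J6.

J1: ⌊1493/2⌋ × 1056 = 746 × 1056 mm
J2: ⌊1056/2⌋ × 746 = 528 × 746 mm
J3: ⌊746/2⌋ × 528 = 373 × 528 mm
J4: ⌊528/2⌋ × 373 = 264 × 373 mm
J5: ⌊373/2⌋ × 264 = 186 × 264 mm
J6: ⌊264/2⌋ × 186 = 132 × 186 mm

132 × 186 mm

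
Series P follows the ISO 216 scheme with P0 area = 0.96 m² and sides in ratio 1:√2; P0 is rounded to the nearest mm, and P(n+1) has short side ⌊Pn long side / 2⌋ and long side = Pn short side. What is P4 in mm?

206 × 291 mm

Let P0's short side be w mm. w · w√2 = 0.96 m² = 960,000 mm², so w ≈ 823.9 mm and w√2 ≈ 1165.2 mm → P0 = 824 × 1165 mm.
P1: ⌊1165/2⌋ × 824 = 582 × 824 mm
P2: ⌊824/2⌋ × 582 = 412 × 582 mm
P3: ⌊582/2⌋ × 412 = 291 × 412 mm
P4: ⌊412/2⌋ × 291 = 206 × 291 mm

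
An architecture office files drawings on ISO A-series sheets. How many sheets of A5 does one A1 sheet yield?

16

A1 = 594 × 841 mm; A5 = 148 × 210 mm.
Each halving step doubles the count; 4 steps from A1 to A5.
2^4 = 16.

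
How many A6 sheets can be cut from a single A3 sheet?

Each ISO step halves the sheet: 1 × A3 → 2 × A4 → 4 × A5 → 8 × A6
From A3 to A6 is 3 halving steps: 2^3 = 8.

8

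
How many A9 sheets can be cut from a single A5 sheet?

16

Each ISO step halves the sheet: 1 × A5 → 2 × A6 → 4 × A7 → 8 × A8 → …
From A5 to A9 is 4 halving steps: 2^4 = 16.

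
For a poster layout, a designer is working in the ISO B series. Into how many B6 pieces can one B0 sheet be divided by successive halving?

64

B0 = 1000 × 1414 mm; B6 = 125 × 176 mm.
Each halving step doubles the count; 6 steps from B0 to B6.
2^6 = 64.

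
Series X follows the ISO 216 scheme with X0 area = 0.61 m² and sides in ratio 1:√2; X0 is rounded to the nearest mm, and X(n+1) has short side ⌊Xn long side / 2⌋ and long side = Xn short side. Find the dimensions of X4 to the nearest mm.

Let X0's short side be w mm. w · w√2 = 0.61 m² = 610,000 mm², so w ≈ 656.8 mm and w√2 ≈ 928.8 mm → X0 = 657 × 929 mm.
X1: ⌊929/2⌋ × 657 = 464 × 657 mm
X2: ⌊657/2⌋ × 464 = 328 × 464 mm
X3: ⌊464/2⌋ × 328 = 232 × 328 mm
X4: ⌊328/2⌋ × 232 = 164 × 232 mm

164 × 232 mm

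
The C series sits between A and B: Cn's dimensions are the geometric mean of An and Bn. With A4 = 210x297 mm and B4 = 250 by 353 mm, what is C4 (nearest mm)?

Short side: √(210 · 250) = √52500 ≈ 229.1 → 229 mm
Long side: √(297 · 353) = √104841 ≈ 323.8 → 324 mm

229 × 324 mm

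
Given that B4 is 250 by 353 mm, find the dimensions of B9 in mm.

B5: ⌊353/2⌋ × 250 = 176 × 250 mm
B6: ⌊250/2⌋ × 176 = 125 × 176 mm
B7: ⌊176/2⌋ × 125 = 88 × 125 mm
B8: ⌊125/2⌋ × 88 = 62 × 88 mm
B9: ⌊88/2⌋ × 62 = 44 × 62 mm

44 × 62 mm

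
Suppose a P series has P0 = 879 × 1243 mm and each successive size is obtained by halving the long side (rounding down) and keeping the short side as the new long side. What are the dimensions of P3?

P1 = 621 × 879 mm (from P0 by 1 halving).
P2: ⌊879/2⌋ × 621 = 439 × 621 mm
P3: ⌊621/2⌋ × 439 = 310 × 439 mm

310 × 439 mm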